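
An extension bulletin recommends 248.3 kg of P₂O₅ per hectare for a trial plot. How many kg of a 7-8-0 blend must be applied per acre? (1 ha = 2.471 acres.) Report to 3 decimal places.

1256.070 kg of product per acre

Product per hectare = 248.3 / 8% = 3103.75 kg.
Convert to per acre: 3103.75 × 0.404694 = 1256.0704 kg.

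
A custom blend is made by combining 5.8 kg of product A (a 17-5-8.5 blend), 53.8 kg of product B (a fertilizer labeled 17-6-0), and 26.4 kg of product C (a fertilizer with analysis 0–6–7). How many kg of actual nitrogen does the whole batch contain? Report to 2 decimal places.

10.13 kg N

N mass = 17%×5.8 + 17%×53.8 + 0%×26.4 = 10.132 kg.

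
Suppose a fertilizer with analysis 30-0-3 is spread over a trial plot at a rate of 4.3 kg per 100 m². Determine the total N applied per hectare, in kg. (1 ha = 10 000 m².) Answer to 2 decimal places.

nitrogen per 100 m² = 4.3 × 30% = 1.29 kg.
Convert to per hectare: 1.29 × 100 = 129 kg.

129.00 kg N per hectare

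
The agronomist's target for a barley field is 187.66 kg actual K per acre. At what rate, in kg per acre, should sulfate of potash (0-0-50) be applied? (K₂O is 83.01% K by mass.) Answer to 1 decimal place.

452.1 kg of product per acre

As K₂O: 187.66 / 0.8301 = 226.069 kg per acre.
Product per acre = 226.069 / 50% = 452.138 kg.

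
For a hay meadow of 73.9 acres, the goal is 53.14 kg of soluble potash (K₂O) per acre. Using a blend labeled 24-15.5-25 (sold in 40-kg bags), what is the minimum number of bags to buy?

Product per acre = 53.14 / 25% = 212.56 kg.
Total product = 212.56 × 73.9 = 15708.2 kg.
Bags = ⌈15708.2 / 40⌉ = 393.

393 bags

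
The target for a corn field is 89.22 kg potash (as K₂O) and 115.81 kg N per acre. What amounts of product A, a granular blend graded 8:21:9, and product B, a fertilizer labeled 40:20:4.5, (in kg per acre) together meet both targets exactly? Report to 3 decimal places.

940.634 kg product A, 101.398 kg product B

Let a = kg of product A, b = kg of product B (per acre).
K₂O: 0.09·a + 0.045·b = 89.22
N: 0.08·a + 0.4·b = 115.81
Eliminate a: (row1) − 0.09/0.08·(row2) → -0.405·b = -41.0662, so b = 101.3981.
Back-substitute: a = (89.22 − 0.045·101.3981) / 0.09 = 940.6343.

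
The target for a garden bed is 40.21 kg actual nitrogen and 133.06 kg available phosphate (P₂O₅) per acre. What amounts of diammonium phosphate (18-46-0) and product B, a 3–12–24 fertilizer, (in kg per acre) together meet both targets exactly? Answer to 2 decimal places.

106.85 kg diammonium phosphate, 699.26 kg product B

Let a = kg of diammonium phosphate, b = kg of product B (per acre).
N: 0.18·a + 0.03·b = 40.21
P₂O₅: 0.46·a + 0.12·b = 133.06
Solving simultaneously: a = 106.846, b = 699.256.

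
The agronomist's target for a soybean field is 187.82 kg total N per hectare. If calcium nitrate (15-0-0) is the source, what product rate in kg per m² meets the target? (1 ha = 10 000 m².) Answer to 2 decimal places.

0.13 kg of product per sq m

Product per hectare = 187.82 / 15% = 1252.13 kg.
Convert to per m²: 1252.13 × 0.0001 = 0.125213 kg.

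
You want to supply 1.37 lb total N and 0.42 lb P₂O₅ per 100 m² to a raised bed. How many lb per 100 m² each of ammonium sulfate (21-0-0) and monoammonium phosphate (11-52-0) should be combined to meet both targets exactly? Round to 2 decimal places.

Let a = lb of ammonium sulfate, b = lb of monoammonium phosphate (per 100 m²).
N: 0.21·a + 0.11·b = 1.37
P₂O₅: 0·a + 0.52·b = 0.42
Solving simultaneously: a = 6.10073, b = 0.807692.

6.10 lb ammonium sulfate, 0.81 lb monoammonium phosphate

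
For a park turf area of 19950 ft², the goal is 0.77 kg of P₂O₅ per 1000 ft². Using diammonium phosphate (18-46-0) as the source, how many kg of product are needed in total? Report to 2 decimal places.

33.39 kg

Product per 1000 ft² = 0.77 / 46% = 1.67391 kg.
Total product = 1.67391 × 19950 / 1000 = 33.3946 kg.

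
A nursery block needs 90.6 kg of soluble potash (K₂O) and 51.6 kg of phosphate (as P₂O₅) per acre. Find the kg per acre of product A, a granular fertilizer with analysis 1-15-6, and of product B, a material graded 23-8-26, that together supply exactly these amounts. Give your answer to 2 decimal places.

With a, b = kg per acre of product A and product B:
K₂O: 0.06·a + 0.26·b = 90.6
P₂O₅: 0.15·a + 0.08·b = 51.6
Eliminate a: (row1) − 0.06/0.15·(row2) → 0.228·b = 69.96, so b = 306.842.
Back-substitute: a = (90.6 − 0.26·306.842) / 0.06 = 180.351.

180.35 kg product A, 306.84 kg product B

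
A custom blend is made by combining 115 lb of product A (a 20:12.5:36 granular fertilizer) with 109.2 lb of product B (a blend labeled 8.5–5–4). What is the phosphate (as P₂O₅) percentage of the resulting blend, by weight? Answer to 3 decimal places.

Total mass = 115 + 109.2 = 224.2 lb.
P₂O₅ mass = 12.5%×115 + 5%×109.2 = 19.835 lb.
% P₂O₅ = 19.835 / 224.2 = 8.84701%.

8.847% P₂O₅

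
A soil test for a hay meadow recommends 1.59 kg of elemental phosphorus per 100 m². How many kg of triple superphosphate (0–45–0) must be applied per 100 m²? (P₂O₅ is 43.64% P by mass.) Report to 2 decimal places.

8.10 kg of product per hundred sq m

As P₂O₅: 1.59 / 0.4364 = 3.64345 kg per 100 m².
Product per 100 m² = 3.64345 / 45% = 8.09655 kg.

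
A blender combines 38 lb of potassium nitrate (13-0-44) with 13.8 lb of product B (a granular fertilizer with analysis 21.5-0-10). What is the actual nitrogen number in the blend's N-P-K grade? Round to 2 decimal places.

Total mass = 38 + 13.8 = 51.8 lb.
N mass = 13%×38 + 21.5%×13.8 = 7.907 lb.
% N = 7.907 / 51.8 = 15.2645%.

15.26% N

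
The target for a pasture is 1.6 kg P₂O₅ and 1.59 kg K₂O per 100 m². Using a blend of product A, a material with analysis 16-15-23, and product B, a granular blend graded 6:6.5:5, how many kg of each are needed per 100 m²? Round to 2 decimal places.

3.13 kg product A, 17.38 kg product B

Per-100 m² balance (a = product A, b = product B):
P₂O₅: 0.15·a + 0.065·b = 1.6
K₂O: 0.23·a + 0.05·b = 1.59
Solving simultaneously: a = 3.13423, b = 17.3826.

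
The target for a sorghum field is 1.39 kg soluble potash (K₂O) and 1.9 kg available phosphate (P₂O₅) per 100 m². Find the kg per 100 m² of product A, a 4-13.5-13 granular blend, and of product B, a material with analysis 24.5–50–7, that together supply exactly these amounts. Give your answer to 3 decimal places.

10.117 kg product A, 1.068 kg product B

Per-100 m² balance (a = product A, b = product B):
K₂O: 0.13·a + 0.07·b = 1.39
P₂O₅: 0.135·a + 0.5·b = 1.9
From row1: a = (1.39 − 0.07·b) / 0.13.
Into row2: 0.135·(1.39 − 0.07·b)/0.13 + 0.5·b = 1.9 → b = 1.06841, a = 10.11701.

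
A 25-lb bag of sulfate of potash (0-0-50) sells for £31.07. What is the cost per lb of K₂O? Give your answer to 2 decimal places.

K₂O in bag = 25 × 50% = 12.5 lb.
Cost per lb K₂O = £31.07 / 12.5 = £2.4856.

£2.49 per lb K₂O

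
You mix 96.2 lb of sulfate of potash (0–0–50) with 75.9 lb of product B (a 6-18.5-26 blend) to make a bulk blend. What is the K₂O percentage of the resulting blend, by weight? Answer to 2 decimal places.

Total mass = 96.2 + 75.9 = 172.1 lb.
K₂O mass = 50%×96.2 + 26%×75.9 = 67.834 lb.
% K₂O = 67.834 / 172.1 = 39.4155%.

39.42% K₂O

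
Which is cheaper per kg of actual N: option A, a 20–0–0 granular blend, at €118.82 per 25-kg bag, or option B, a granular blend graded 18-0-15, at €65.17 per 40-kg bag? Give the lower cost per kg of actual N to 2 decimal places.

option A: N per bag = 25 × 20% = 5 kg; cost = 118.82 / 5 = €23.7640/kg N.
option B: N per bag = 40 × 18% = 7.2 kg; cost = 65.17 / 7.2 = €9.0514/kg N.
option B is cheaper.

€9.05 per kg N (option B)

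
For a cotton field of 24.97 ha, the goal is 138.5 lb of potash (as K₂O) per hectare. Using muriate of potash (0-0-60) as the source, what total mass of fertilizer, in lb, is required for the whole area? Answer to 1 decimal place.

Product per hectare = 138.5 / 60% = 230.833 lb.
Total product = 230.833 × 24.97 = 5763.91 lb.

5763.9 lb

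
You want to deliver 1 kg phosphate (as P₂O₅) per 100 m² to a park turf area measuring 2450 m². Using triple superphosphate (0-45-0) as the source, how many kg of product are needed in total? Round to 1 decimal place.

54.4 kg

Product per 100 m² = 1 / 45% = 2.22222 kg.
Total product = 2.22222 × 2450 / 100 = 54.4444 kg.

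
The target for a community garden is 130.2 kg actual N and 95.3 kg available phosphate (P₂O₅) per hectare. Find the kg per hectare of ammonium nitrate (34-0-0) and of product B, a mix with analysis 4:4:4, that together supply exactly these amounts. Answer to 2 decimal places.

With a, b = kg per hectare of ammonium nitrate and product B:
N: 0.34·a + 0.04·b = 130.2
P₂O₅: 0·a + 0.04·b = 95.3
Solving simultaneously: a = 102.647, b = 2382.5.

102.65 kg ammonium nitrate, 2382.50 kg product B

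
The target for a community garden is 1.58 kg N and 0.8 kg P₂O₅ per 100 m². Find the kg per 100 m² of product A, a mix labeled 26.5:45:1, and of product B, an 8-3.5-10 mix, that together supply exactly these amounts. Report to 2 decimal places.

Per-100 m² balance (a = product A, b = product B):
N: 0.265·a + 0.08·b = 1.58
P₂O₅: 0.45·a + 0.035·b = 0.8
From row1: a = (1.58 − 0.08·b) / 0.265.
Into row2: 0.45·(1.58 − 0.08·b)/0.265 + 0.035·b = 0.8 → b = 18.6717, a = 0.325538.

0.33 kg product A, 18.67 kg product B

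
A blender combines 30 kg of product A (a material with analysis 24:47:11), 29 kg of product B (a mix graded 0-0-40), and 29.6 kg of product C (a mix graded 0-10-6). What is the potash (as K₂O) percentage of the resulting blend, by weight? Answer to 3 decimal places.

18.822% K₂O

Total mass = 30 + 29 + 29.6 = 88.6 kg.
K₂O mass = 11%×30 + 40%×29 + 6%×29.6 = 16.676 kg.
% K₂O = 16.676 / 88.6 = 18.8217%.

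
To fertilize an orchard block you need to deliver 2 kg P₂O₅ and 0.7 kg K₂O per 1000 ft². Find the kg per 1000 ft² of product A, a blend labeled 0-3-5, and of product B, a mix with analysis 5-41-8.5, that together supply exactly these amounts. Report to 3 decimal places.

Per-1000 ft² balance (a = product A, b = product B):
P₂O₅: 0.03·a + 0.41·b = 2
K₂O: 0.05·a + 0.085·b = 0.7
Eliminate a: (row1) − 0.03/0.05·(row2) → 0.359·b = 1.58, so b = 4.40111.
Back-substitute: a = (2 − 0.41·4.40111) / 0.03 = 6.51811.

6.518 kg product A, 4.401 kg product B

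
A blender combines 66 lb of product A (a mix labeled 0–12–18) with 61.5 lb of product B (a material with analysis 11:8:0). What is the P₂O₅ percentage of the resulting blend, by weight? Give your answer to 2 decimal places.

10.07% P₂O₅

Total mass = 66 + 61.5 = 127.5 lb.
P₂O₅ mass = 12%×66 + 8%×61.5 = 12.84 lb.
% P₂O₅ = 12.84 / 127.5 = 10.0706%.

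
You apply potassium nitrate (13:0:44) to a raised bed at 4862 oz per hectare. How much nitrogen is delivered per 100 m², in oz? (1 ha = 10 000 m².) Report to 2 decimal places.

nitrogen per hectare = 4862 × 13% = 632.06 oz.
Convert to per 100 m²: 632.06 × 0.01 = 6.3206 oz.

6.32 oz N per hundred sq m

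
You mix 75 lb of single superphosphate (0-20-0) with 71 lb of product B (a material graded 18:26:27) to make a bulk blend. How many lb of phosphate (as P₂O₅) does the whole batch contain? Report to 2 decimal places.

33.46 lb P₂O₅

P₂O₅ mass = 20%×75 + 26%×71 = 33.46 lb.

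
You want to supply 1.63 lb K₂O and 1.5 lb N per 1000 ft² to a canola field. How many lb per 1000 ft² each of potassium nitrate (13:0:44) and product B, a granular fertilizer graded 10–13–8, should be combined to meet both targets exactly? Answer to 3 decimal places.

Let a = lb of potassium nitrate, b = lb of product B (per 1000 ft²).
K₂O: 0.44·a + 0.08·b = 1.63
N: 0.13·a + 0.1·b = 1.5
Solving simultaneously: a = 1.27976, b = 13.3363.

1.280 lb potassium nitrate, 13.336 lb product B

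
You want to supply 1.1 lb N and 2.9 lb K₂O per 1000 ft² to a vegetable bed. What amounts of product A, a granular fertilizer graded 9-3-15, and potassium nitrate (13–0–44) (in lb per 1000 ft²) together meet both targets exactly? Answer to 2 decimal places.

5.32 lb product A, 4.78 lb potassium nitrate

Per-1000 ft² balance (a = product A, b = potassium nitrate):
N: 0.09·a + 0.13·b = 1.1
K₂O: 0.15·a + 0.44·b = 2.9
Solving simultaneously: a = 5.32338, b = 4.77612.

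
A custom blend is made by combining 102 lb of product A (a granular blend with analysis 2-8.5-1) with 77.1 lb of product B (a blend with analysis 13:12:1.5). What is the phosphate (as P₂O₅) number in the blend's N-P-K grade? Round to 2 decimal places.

10.01% P₂O₅

Total mass = 102 + 77.1 = 179.1 lb.
P₂O₅ mass = 8.5%×102 + 12%×77.1 = 17.922 lb.
% P₂O₅ = 17.922 / 179.1 = 10.0067%.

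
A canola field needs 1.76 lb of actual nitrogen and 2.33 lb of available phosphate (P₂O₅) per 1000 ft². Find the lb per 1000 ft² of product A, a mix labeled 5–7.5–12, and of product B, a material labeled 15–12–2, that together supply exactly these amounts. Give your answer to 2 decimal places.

Let a = lb of product A, b = lb of product B (per 1000 ft²).
N: 0.05·a + 0.15·b = 1.76
P₂O₅: 0.075·a + 0.12·b = 2.33
Solving simultaneously: a = 26.3429, b = 2.95238.

26.34 lb product A, 2.95 lb product B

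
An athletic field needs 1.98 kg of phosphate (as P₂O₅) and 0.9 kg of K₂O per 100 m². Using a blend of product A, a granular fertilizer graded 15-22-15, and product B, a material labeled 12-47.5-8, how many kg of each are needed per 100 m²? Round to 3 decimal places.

5.016 kg product A, 1.845 kg product B

With a, b = kg per 100 m² of product A and product B:
P₂O₅: 0.22·a + 0.475·b = 1.98
K₂O: 0.15·a + 0.08·b = 0.9
Solving simultaneously: a = 5.01584, b = 1.84529.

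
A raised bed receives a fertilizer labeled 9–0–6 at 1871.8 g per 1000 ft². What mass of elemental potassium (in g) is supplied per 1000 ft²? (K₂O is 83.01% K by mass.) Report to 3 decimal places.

K₂O per 1000 ft² = 1871.8 × 6% = 112.308 g.
Elemental K = 112.308 × 0.8301 = 93.2269 g per 1000 ft².

93.227 g K per thousand sq ft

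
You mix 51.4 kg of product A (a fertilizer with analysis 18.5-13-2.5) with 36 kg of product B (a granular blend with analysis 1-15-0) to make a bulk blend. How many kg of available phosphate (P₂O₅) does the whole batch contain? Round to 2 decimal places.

P₂O₅ mass = 13%×51.4 + 15%×36 = 12.082 kg.

12.08 kg P₂O₅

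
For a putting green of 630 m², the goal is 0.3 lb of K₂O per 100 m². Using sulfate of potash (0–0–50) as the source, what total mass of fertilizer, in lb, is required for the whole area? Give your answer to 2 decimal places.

Product per 100 m² = 0.3 / 50% = 0.6 lb.
Total product = 0.6 × 630 / 100 = 3.78 lb.

3.78 lb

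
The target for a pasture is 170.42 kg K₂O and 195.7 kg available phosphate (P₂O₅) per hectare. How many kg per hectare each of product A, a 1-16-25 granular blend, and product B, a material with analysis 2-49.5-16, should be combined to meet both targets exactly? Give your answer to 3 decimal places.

Per-hectare balance (a = product A, b = product B):
K₂O: 0.25·a + 0.16·b = 170.42
P₂O₅: 0.16·a + 0.495·b = 195.7
Solving simultaneously: a = 540.45746, b = 220.6602.

540.457 kg product A, 220.660 kg product B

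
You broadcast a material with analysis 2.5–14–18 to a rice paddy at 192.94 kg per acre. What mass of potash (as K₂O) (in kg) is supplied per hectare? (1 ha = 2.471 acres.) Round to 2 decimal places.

K₂O per acre = 192.94 × 18% = 34.7292 kg.
Convert to per hectare: 34.7292 × 2.471 = 85.8159 kg.

85.82 kg K₂O per hectare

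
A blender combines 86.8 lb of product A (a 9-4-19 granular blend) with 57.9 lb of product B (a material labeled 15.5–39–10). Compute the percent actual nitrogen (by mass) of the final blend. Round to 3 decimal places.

11.601% N

Total mass = 86.8 + 57.9 = 144.7 lb.
N mass = 9%×86.8 + 15.5%×57.9 = 16.7865 lb.
% N = 16.7865 / 144.7 = 11.6009%.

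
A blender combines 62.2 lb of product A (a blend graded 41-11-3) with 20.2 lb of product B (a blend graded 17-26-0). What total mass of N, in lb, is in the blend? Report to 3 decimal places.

N mass = 41%×62.2 + 17%×20.2 = 28.936 lb.

28.936 lb N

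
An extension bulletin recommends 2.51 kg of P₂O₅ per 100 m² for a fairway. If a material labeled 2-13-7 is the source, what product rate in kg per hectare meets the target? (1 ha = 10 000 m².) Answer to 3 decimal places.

1930.769 kg of product per hectare

Product per 100 m² = 2.51 / 13% = 19.3077 kg.
Convert to per hectare: 19.3077 × 100 = 1930.7692 kg.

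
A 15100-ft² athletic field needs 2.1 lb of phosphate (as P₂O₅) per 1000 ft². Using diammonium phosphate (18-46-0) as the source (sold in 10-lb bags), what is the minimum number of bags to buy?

7 bags

Product per 1000 ft² = 2.1 / 46% = 4.56522 lb.
Total product = 4.56522 × 15100 / 1000 = 68.9348 lb.
Bags = ⌈68.9348 / 10⌉ = 7.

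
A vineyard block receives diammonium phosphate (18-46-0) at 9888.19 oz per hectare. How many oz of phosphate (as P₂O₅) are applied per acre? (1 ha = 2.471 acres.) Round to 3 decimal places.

P₂O₅ per hectare = 9888.19 × 46% = 4548.57 oz.
Convert to per acre: 4548.57 × 0.404694 = 1840.78001 oz.

1840.780 oz P₂O₅ per acre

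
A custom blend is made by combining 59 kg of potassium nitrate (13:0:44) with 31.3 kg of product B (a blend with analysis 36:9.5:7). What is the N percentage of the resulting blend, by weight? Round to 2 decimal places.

20.97% N

Total mass = 59 + 31.3 = 90.3 kg.
N mass = 13%×59 + 36%×31.3 = 18.938 kg.
% N = 18.938 / 90.3 = 20.9723%.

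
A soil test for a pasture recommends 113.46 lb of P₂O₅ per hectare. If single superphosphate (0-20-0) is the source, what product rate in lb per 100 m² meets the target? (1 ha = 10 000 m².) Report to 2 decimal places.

Product per hectare = 113.46 / 20% = 567.3 lb.
Convert to per 100 m²: 567.3 × 0.01 = 5.673 lb.

5.67 lb of product per hundred sq m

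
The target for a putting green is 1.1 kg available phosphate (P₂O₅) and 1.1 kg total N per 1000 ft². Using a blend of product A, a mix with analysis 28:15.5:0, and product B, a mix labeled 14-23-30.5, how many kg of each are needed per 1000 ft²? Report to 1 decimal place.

Per-1000 ft² balance (a = product A, b = product B):
P₂O₅: 0.155·a + 0.23·b = 1.1
N: 0.28·a + 0.14·b = 1.1
Solving simultaneously: a = 2.3185, b = 3.22014.

2.3 kg product A, 3.2 kg product B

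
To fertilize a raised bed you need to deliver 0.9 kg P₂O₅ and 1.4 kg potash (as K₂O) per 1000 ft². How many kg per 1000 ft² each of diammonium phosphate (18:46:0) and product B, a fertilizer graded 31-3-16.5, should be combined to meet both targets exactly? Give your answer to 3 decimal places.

Let a = kg of diammonium phosphate, b = kg of product B (per 1000 ft²).
P₂O₅: 0.46·a + 0.03·b = 0.9
K₂O: 0·a + 0.165·b = 1.4
Solving simultaneously: a = 1.40316, b = 8.48485.

1.403 kg diammonium phosphate, 8.485 kg product B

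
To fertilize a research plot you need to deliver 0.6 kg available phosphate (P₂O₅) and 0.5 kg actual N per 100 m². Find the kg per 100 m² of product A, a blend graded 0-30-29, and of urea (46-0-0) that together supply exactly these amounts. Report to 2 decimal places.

Let a = kg of product A, b = kg of urea (per 100 m²).
P₂O₅: 0.3·a + 0·b = 0.6
N: 0·a + 0.46·b = 0.5
Solving simultaneously: a = 2, b = 1.08696.

2.00 kg product A, 1.09 kg urea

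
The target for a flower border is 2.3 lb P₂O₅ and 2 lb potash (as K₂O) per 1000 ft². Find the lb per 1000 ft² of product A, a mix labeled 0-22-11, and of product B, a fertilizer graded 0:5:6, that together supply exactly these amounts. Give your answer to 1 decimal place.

4.9 lb product A, 24.3 lb product B

Let a = lb of product A, b = lb of product B (per 1000 ft²).
P₂O₅: 0.22·a + 0.05·b = 2.3
K₂O: 0.11·a + 0.06·b = 2
Eliminate a: (row1) − 0.22/0.11·(row2) → -0.07·b = -1.7, so b = 24.2857.
Back-substitute: a = (2.3 − 0.05·24.2857) / 0.22 = 4.93506.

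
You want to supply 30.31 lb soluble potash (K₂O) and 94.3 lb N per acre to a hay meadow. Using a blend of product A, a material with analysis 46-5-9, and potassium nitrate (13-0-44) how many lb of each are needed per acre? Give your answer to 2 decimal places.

Per-acre balance (a = product A, b = potassium nitrate):
K₂O: 0.09·a + 0.44·b = 30.31
N: 0.46·a + 0.13·b = 94.3
Solving simultaneously: a = 196.915, b = 28.6083.

196.92 lb product A, 28.61 lb potassium nitrate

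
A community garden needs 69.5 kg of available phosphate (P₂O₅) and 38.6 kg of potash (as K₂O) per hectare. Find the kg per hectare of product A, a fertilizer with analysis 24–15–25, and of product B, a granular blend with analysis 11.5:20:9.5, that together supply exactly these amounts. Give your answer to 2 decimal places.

Let a = kg of product A, b = kg of product B (per hectare).
P₂O₅: 0.15·a + 0.2·b = 69.5
K₂O: 0.25·a + 0.095·b = 38.6
Eliminate a: (row1) − 0.15/0.25·(row2) → 0.143·b = 46.34, so b = 324.056.
Back-substitute: a = (69.5 − 0.2·324.056) / 0.15 = 31.2587.

31.26 kg product A, 324.06 kg product B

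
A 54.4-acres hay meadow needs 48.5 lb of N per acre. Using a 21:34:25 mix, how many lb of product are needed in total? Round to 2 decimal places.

12563.81 lb

Product per acre = 48.5 / 21% = 230.952 lb.
Total product = 230.952 × 54.4 = 12563.8095 lb.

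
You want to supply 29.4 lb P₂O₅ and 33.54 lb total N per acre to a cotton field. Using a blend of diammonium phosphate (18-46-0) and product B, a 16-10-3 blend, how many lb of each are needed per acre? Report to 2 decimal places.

24.28 lb diammonium phosphate, 182.31 lb product B

Per-acre balance (a = diammonium phosphate, b = product B):
P₂O₅: 0.46·a + 0.1·b = 29.4
N: 0.18·a + 0.16·b = 33.54
From row1: a = (29.4 − 0.1·b) / 0.46.
Into row2: 0.18·(29.4 − 0.1·b)/0.46 + 0.16·b = 33.54 → b = 182.309, a = 24.2806.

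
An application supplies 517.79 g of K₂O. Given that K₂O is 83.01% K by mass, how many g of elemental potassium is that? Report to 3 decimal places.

429.817 g K

K = 517.79 × 0.8301 = 429.81748 g.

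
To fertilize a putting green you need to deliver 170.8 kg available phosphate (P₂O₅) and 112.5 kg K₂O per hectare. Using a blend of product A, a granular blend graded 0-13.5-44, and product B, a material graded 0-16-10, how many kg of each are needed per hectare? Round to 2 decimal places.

Let a = kg of product A, b = kg of product B (per hectare).
P₂O₅: 0.135·a + 0.16·b = 170.8
K₂O: 0.44·a + 0.1·b = 112.5
From row1: a = (170.8 − 0.16·b) / 0.135.
Into row2: 0.44·(170.8 − 0.16·b)/0.135 + 0.1·b = 112.5 → b = 1053.858, a = 16.1687.

16.17 kg product A, 1053.86 kg product B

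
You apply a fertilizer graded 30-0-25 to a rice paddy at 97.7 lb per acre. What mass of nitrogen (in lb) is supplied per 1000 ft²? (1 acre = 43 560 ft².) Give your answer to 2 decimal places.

0.67 lb N per thousand sq ft

nitrogen per acre = 97.7 × 30% = 29.31 lb.
Convert to per 1000 ft²: 29.31 × 0.0229568 = 0.672865 lb.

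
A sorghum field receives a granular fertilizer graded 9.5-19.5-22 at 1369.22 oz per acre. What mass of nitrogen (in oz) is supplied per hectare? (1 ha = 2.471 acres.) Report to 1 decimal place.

nitrogen per acre = 1369.22 × 9.5% = 130.076 oz.
Convert to per hectare: 130.076 × 2.471 = 321.418 oz.

321.4 oz N per hectare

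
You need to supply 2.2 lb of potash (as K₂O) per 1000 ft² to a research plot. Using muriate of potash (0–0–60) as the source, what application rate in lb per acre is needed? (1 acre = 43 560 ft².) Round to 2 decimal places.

Product per 1000 ft² = 2.2 / 60% = 3.66667 lb.
Convert to per acre: 3.66667 × 43.56 = 159.72 lb.

159.72 lb of product per acre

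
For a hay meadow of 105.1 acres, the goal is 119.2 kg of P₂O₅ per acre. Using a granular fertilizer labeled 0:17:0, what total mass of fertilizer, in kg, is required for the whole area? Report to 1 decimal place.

Product per acre = 119.2 / 17% = 701.176 kg.
Total product = 701.176 × 105.1 = 73693.647 kg.

73693.6 kg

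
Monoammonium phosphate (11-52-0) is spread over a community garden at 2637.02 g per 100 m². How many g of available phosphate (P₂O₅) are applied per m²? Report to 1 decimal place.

P₂O₅ per 100 m² = 2637.02 × 52% = 1371.25 g.
Convert to per m²: 1371.25 × 0.01 = 13.7125 g.

13.7 g P₂O₅ per sq m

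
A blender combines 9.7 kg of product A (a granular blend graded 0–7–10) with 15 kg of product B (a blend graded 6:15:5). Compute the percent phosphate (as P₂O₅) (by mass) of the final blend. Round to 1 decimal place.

11.9% P₂O₅

Total mass = 9.7 + 15 = 24.7 kg.
P₂O₅ mass = 7%×9.7 + 15%×15 = 2.929 kg.
% P₂O₅ = 2.929 / 24.7 = 11.8583%.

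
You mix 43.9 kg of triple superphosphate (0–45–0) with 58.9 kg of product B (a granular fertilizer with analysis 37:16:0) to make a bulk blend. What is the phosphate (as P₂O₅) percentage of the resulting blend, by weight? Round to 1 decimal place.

Total mass = 43.9 + 58.9 = 102.8 kg.
P₂O₅ mass = 45%×43.9 + 16%×58.9 = 29.179 kg.
% P₂O₅ = 29.179 / 102.8 = 28.3842%.

28.4% P₂O₅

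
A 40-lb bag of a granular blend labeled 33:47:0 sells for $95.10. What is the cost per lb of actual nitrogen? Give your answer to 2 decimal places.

$7.20 per lb N

N in bag = 40 × 33% = 13.2 lb.
Cost per lb N = $95.10 / 13.2 = $7.2045.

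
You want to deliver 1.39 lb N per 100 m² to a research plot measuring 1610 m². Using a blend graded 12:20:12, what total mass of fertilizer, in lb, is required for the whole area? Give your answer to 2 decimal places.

Product per 100 m² = 1.39 / 12% = 11.5833 lb.
Total product = 11.5833 × 1610 / 100 = 186.492 lb.

186.49 lb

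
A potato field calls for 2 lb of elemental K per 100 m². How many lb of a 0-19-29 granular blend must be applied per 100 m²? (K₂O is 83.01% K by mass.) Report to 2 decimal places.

As K₂O: 2 / 0.8301 = 2.40935 lb per 100 m².
Product per 100 m² = 2.40935 / 29% = 8.3081 lb.

8.31 lb of product per hundred sq m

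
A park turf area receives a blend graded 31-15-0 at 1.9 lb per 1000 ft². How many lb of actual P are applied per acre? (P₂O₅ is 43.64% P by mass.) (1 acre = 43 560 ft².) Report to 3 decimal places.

5.418 lb P per acre

P₂O₅ per 1000 ft² = 1.9 × 15% = 0.285 lb.
Elemental P = 0.285 × 0.4364 = 0.124374 lb per 1000 ft².
Convert to per acre: 0.124374 × 43.56 = 5.41773 lb.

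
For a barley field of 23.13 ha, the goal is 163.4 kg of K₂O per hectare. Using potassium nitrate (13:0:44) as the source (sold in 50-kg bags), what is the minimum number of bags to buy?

Product per hectare = 163.4 / 44% = 371.364 kg.
Total product = 371.364 × 23.13 = 8589.64 kg.
Bags = ⌈8589.64 / 50⌉ = 172.

172 bags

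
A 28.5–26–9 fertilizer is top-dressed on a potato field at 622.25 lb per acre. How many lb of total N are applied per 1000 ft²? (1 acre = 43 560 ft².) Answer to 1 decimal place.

nitrogen per acre = 622.25 × 28.5% = 177.341 lb.
Convert to per 1000 ft²: 177.341 × 0.0229568 = 4.07119 lb.

4.1 lb N per thousand sq ft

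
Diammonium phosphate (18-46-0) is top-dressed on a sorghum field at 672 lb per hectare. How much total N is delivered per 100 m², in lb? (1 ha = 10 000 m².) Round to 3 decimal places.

1.210 lb N per hundred sq m

nitrogen per hectare = 672 × 18% = 120.96 lb.
Convert to per 100 m²: 120.96 × 0.01 = 1.2096 lb.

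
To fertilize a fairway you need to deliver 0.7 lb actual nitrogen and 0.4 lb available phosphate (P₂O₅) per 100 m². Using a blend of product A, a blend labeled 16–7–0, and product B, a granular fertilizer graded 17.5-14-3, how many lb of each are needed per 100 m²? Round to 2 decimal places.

2.76 lb product A, 1.48 lb product B

Let a = lb of product A, b = lb of product B (per 100 m²).
N: 0.16·a + 0.175·b = 0.7
P₂O₅: 0.07·a + 0.14·b = 0.4
Eliminate a: (row1) − 0.16/0.07·(row2) → -0.145·b = -0.214286, so b = 1.47783.
Back-substitute: a = (0.7 − 0.175·1.47783) / 0.16 = 2.75862.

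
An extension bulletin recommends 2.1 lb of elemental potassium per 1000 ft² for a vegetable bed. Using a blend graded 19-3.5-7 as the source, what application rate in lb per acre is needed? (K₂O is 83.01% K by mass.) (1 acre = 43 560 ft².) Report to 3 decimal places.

As K₂O: 2.1 / 0.8301 = 2.52982 lb per 1000 ft².
Product per 1000 ft² = 2.52982 / 7% = 36.1402 lb.
Convert to per acre: 36.1402 × 43.56 = 1574.2682 lb.

1574.268 lb of product per acre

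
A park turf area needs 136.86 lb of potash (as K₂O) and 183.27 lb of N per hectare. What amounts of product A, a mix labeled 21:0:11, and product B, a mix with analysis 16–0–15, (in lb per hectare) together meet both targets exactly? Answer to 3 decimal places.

402.367 lb product A, 617.331 lb product B

With a, b = lb per hectare of product A and product B:
K₂O: 0.11·a + 0.15·b = 136.86
N: 0.21·a + 0.16·b = 183.27
Solving simultaneously: a = 402.3669, b = 617.3309.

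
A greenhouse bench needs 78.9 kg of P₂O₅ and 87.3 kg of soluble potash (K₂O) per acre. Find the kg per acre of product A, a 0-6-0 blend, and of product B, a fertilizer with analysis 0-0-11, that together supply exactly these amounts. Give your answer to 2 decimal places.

1315.00 kg product A, 793.64 kg product B

Let a = kg of product A, b = kg of product B (per acre).
P₂O₅: 0.06·a + 0·b = 78.9
K₂O: 0·a + 0.11·b = 87.3
Solving simultaneously: a = 1315, b = 793.636.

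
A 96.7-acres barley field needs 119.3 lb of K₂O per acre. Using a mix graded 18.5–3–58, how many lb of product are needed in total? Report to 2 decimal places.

Product per acre = 119.3 / 58% = 205.69 lb.
Total product = 205.69 × 96.7 = 19890.1897 lb.

19890.19 lb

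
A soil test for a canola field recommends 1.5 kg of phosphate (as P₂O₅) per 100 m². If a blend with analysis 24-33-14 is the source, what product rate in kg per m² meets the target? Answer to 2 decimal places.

Product per 100 m² = 1.5 / 33% = 4.54545 kg.
Convert to per m²: 4.54545 × 0.01 = 0.0454545 kg.

0.05 kg of product per sq m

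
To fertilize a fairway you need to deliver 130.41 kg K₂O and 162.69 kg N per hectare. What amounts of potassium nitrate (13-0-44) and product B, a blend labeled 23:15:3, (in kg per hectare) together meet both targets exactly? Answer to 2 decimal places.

258.10 kg potassium nitrate, 561.46 kg product B

Per-hectare balance (a = potassium nitrate, b = product B):
K₂O: 0.44·a + 0.03·b = 130.41
N: 0.13·a + 0.23·b = 162.69
Solving simultaneously: a = 258.1048, b = 561.462.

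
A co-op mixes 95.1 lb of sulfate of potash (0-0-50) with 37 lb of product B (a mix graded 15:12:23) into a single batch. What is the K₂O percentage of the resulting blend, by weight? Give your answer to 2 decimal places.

Total mass = 95.1 + 37 = 132.1 lb.
K₂O mass = 50%×95.1 + 23%×37 = 56.06 lb.
% K₂O = 56.06 / 132.1 = 42.4375%.

42.44% K₂O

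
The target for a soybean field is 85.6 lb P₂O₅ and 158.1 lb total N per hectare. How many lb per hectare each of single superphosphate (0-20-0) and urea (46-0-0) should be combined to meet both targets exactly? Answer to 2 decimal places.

428.00 lb single superphosphate, 343.70 lb urea

Per-hectare balance (a = single superphosphate, b = urea):
P₂O₅: 0.2·a + 0·b = 85.6
N: 0·a + 0.46·b = 158.1
Solving simultaneously: a = 428, b = 343.696.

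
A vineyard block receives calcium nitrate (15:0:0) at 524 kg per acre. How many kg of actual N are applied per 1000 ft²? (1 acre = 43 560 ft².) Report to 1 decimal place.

nitrogen per acre = 524 × 15% = 78.6 kg.
Convert to per 1000 ft²: 78.6 × 0.0229568 = 1.80441 kg.

1.8 kg N per thousand sq ft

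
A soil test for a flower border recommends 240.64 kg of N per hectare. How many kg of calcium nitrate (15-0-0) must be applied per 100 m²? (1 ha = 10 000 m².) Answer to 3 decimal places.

16.043 kg of product per hundred sq m

Product per hectare = 240.64 / 15% = 1604.27 kg.
Convert to per 100 m²: 1604.27 × 0.01 = 16.0427 kg.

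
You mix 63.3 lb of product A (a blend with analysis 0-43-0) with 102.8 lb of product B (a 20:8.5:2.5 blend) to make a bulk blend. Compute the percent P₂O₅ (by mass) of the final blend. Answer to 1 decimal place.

Total mass = 63.3 + 102.8 = 166.1 lb.
P₂O₅ mass = 43%×63.3 + 8.5%×102.8 = 35.957 lb.
% P₂O₅ = 35.957 / 166.1 = 21.6478%.

21.6% P₂O₅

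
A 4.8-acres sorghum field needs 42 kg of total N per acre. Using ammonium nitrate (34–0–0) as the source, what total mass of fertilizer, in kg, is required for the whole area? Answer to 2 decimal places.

Product per acre = 42 / 34% = 123.529 kg.
Total product = 123.529 × 4.8 = 592.941 kg.

592.94 kg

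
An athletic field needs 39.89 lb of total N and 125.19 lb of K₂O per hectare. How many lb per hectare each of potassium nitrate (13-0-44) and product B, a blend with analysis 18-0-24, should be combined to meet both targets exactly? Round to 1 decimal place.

Per-hectare balance (a = potassium nitrate, b = product B):
N: 0.13·a + 0.18·b = 39.89
K₂O: 0.44·a + 0.24·b = 125.19
Solving simultaneously: a = 270.013, b = 26.6021.

270.0 lb potassium nitrate, 26.6 lb product B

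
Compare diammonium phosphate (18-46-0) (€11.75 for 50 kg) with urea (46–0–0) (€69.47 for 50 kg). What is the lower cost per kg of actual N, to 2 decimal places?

€1.31 per kg N (diammonium phosphate)

diammonium phosphate: N per bag = 50 × 18% = 9 kg; cost = 11.75 / 9 = €1.3056/kg N.
urea: N per bag = 50 × 46% = 23 kg; cost = 69.47 / 23 = €3.0204/kg N.
diammonium phosphate is cheaper.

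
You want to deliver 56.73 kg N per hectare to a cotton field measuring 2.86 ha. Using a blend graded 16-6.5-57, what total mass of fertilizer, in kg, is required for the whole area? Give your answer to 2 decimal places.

1014.05 kg

Product per hectare = 56.73 / 16% = 354.562 kg.
Total product = 354.562 × 2.86 = 1014.049 kg.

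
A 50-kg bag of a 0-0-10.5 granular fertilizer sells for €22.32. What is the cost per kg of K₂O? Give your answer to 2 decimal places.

K₂O in bag = 50 × 10.5% = 5.25 kg.
Cost per kg K₂O = €22.32 / 5.25 = €4.2514.

€4.25 per kg K₂O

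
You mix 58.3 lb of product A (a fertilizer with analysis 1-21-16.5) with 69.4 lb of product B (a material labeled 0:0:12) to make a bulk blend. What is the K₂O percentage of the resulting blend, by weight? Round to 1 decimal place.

14.1% K₂O

Total mass = 58.3 + 69.4 = 127.7 lb.
K₂O mass = 16.5%×58.3 + 12%×69.4 = 17.9475 lb.
% K₂O = 17.9475 / 127.7 = 14.0544%.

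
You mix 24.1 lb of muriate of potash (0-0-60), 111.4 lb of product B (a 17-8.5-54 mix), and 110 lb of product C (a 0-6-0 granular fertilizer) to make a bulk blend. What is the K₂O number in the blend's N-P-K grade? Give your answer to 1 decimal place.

Total mass = 24.1 + 111.4 + 110 = 245.5 lb.
K₂O mass = 60%×24.1 + 54%×111.4 + 0%×110 = 74.616 lb.
% K₂O = 74.616 / 245.5 = 30.3935%.

30.4% K₂O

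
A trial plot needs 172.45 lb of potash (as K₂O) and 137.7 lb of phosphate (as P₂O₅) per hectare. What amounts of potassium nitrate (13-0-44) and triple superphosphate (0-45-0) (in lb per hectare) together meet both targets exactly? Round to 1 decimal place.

391.9 lb potassium nitrate, 306.0 lb triple superphosphate

With a, b = lb per hectare of potassium nitrate and triple superphosphate:
K₂O: 0.44·a + 0·b = 172.45
P₂O₅: 0·a + 0.45·b = 137.7
Solving simultaneously: a = 391.932, b = 306.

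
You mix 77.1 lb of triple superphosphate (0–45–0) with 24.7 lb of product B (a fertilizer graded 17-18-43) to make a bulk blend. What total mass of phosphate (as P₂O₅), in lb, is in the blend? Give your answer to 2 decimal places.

39.14 lb P₂O₅

P₂O₅ mass = 45%×77.1 + 18%×24.7 = 39.141 lb.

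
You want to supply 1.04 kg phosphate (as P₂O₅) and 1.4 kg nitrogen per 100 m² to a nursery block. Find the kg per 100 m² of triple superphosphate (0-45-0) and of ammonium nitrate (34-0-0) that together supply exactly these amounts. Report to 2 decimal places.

Per-100 m² balance (a = triple superphosphate, b = ammonium nitrate):
P₂O₅: 0.45·a + 0·b = 1.04
N: 0·a + 0.34·b = 1.4
Solving simultaneously: a = 2.31111, b = 4.11765.

2.31 kg triple superphosphate, 4.12 kg ammonium nitrate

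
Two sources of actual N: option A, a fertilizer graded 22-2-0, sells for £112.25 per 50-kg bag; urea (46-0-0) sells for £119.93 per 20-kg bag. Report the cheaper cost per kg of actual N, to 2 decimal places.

option A: N per bag = 50 × 22% = 11 kg; cost = 112.25 / 11 = £10.2045/kg N.
urea: N per bag = 20 × 46% = 9.2 kg; cost = 119.93 / 9.2 = £13.0359/kg N.
option A is cheaper.

£10.20 per kg N (option A)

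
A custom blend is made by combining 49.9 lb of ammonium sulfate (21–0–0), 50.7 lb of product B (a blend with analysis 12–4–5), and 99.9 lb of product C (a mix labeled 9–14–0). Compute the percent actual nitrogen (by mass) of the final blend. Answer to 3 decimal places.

Total mass = 49.9 + 50.7 + 99.9 = 200.5 lb.
N mass = 21%×49.9 + 12%×50.7 + 9%×99.9 = 25.554 lb.
% N = 25.554 / 200.5 = 12.7451%.

12.745% N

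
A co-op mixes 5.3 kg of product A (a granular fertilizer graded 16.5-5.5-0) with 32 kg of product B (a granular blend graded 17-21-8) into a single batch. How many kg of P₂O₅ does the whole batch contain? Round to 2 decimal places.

P₂O₅ mass = 5.5%×5.3 + 21%×32 = 7.0115 kg.

7.01 kg P₂O₅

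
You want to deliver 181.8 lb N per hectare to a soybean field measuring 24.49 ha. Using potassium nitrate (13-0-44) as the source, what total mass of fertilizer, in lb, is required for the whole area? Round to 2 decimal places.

Product per hectare = 181.8 / 13% = 1398.46 lb.
Total product = 1398.46 × 24.49 = 34248.323 lb.

34248.32 lb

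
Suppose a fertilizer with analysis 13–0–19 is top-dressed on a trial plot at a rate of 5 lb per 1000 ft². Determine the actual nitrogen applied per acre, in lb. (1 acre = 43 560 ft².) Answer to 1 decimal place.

28.3 lb N per acre

nitrogen per 1000 ft² = 5 × 13% = 0.65 lb.
Convert to per acre: 0.65 × 43.56 = 28.314 lb.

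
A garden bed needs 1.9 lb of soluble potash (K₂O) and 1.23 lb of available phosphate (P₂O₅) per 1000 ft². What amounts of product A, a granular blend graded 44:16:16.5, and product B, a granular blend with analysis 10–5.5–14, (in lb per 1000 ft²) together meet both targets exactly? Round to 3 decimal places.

Let a = lb of product A, b = lb of product B (per 1000 ft²).
K₂O: 0.165·a + 0.14·b = 1.9
P₂O₅: 0.16·a + 0.055·b = 1.23
Solving simultaneously: a = 5.08068, b = 7.58349.

5.081 lb product A, 7.583 lb product B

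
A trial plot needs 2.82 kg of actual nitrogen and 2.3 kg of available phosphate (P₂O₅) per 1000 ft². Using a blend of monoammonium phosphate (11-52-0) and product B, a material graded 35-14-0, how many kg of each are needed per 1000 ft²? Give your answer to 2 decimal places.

Let a = kg of monoammonium phosphate, b = kg of product B (per 1000 ft²).
N: 0.11·a + 0.35·b = 2.82
P₂O₅: 0.52·a + 0.14·b = 2.3
Eliminate b: (row1) − 0.35/0.14·(row2) → -1.19·a = -2.93, so a = 2.46218.
Then b = (2.3 − 0.52·2.46218) / 0.14 = 7.28331.

2.46 kg monoammonium phosphate, 7.28 kg product B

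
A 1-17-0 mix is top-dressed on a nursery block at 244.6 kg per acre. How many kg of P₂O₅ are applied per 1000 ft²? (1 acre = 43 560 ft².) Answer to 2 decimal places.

0.95 kg P₂O₅ per thousand sq ft

P₂O₅ per acre = 244.6 × 17% = 41.582 kg.
Convert to per 1000 ft²: 41.582 × 0.0229568 = 0.954591 kg.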